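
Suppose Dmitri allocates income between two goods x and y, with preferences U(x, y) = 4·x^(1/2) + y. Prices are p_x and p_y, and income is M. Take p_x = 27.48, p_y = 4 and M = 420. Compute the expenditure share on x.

share on x = 0.0055

MU_x = 2/√x, MU_y = 1. Tangency: 2/√x = p_x/p_y.
Thus x* = (2·p_y/p_x)² — independent of M — with the rest of income spent on y.
Plugging in: x* = (2·4/27.48)² = 0.0848, y* = 104.4178.
Expenditure on x: 27.48·0.0848 = 2.329; share = 0.0055.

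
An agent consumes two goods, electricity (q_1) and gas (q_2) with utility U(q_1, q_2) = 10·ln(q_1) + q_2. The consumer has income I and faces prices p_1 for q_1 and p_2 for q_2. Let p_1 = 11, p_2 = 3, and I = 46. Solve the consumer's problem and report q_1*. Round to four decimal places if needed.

q_1* = 2.7273

MU_q_1 = 10/q_1, MU_q_2 = 1. Tangency: 10/q_1 = p_1/p_2.
So q_1*(p_1,p_2) = 10·p_2/p_1, independent of income; and q_2* = (I − 10·p_2)/p_2.
At the given prices: q_1* = 10·3/11 = 2.7273.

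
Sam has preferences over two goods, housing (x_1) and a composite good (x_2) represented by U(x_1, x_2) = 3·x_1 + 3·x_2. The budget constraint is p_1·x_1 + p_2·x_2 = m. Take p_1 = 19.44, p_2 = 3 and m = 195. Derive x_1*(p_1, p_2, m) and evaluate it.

Perfect substitutes: compare marginal utility per dollar. 3/p_1 vs 3/p_2 → 0.1543 vs 1.
x_2 gives more utility per dollar, so spend all income on x_2: x_2* = m/p_2, x_1* = 0.
Numerically: x_1* = 0, x_2* = 65.

x_1* = 0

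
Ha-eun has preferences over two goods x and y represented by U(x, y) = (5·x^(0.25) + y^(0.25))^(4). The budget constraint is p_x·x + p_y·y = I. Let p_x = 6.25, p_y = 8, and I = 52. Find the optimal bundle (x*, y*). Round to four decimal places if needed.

x* = 7.5109, y* = 0.6321

Substitute y = (y/x)·x into the budget: x* = I/(p_x + p_y·(y/x)).
Numerically y/x = 0.084158, so x* = 52/(6.25 + 8·0.084158) = 7.5109 and y* = 0.084158·7.5109 = 0.6321.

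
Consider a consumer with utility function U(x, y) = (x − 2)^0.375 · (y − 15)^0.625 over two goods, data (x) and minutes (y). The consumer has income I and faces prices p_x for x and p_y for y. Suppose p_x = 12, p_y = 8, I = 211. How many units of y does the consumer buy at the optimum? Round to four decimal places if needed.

y* = 20.2344

MRS = (3/5)·(y−15)/(x−2). Tangency with p_x/p_y gives y−15 = (5/3)·(p_x/p_y)·(x−2).
After buying the subsistence bundle (2, 15), a share 0.375 of the remaining income goes to x: x* = 2 + 0.375·(I − 2p_x − 15p_y)/p_x.
Discretionary income = 211 − 2·12 − 15·8 = 67; y* = 15 + 0.625·67/8 = 20.2344.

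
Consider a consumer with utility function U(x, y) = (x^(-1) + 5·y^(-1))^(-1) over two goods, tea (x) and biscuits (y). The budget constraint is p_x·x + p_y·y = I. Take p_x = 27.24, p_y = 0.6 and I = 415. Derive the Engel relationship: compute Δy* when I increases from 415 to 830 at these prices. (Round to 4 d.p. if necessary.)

MU_x ∝ x^(-2), MU_y ∝ 5·y^(-2), so MRS = (1/5)·(y/x)^(2) = p_x/p_y.
Solve for the ratio: y/x = [5·p_x/p_y]^(0.5).
Substitute y = (y/x)·x into the budget: x* = I/(p_x + p_y·(y/x)).
Numerically y/x = 15.066519, so x* = 415/(27.24 + 0.6·15.066519) = 11.4388 and y* = 15.066519·11.4388 = 172.3435.
At I' = 830: y* = 344.6869. Change: 344.6869 − 172.3435 = 172.3435.

Δy* = 172.3435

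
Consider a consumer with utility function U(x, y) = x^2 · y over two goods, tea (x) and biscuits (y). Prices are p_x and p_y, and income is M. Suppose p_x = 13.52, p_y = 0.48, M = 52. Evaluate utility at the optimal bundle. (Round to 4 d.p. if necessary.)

V = 237.4169

At p_x=13.52, p_y=0.48, M=52: x* = 2/3·52/13.52 = 2.5641, y* = 36.1111.
Utility at the optimum: U(2.5641, 36.1111) = 237.4169.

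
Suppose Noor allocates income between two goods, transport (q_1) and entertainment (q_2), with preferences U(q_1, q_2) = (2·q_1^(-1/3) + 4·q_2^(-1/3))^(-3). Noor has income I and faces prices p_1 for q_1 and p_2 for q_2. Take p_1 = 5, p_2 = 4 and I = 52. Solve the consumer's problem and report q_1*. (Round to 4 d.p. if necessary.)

MU_q_1 ∝ 2·q_1^(-4/3), MU_q_2 ∝ 4·q_2^(-4/3), so MRS = (1/2)·(q_2/q_1)^(4/3) = p_1/p_2.
Hence q_2/q_1 = (2·p_1/p_2)^(1/(4/3)), i.e. raised to the 0.75 power.
Substitute q_2 = (q_2/q_1)·q_1 into the budget: q_1* = I/(p_1 + p_2·(q_2/q_1)).
Numerically q_2/q_1 = 1.988177, so q_1* = 52/(5 + 4·1.988177) = 4.0146.

q_1* = 4.0146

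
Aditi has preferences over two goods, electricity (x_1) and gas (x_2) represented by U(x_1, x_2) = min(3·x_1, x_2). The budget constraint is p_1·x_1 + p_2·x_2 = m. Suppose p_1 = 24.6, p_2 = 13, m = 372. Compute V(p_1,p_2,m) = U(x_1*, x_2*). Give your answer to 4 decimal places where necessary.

With perfect complements, no substitution: consume in ratio x_1:x_2 = 1:3.
Budget: p_1·x_1 + p_2·3·x_1 = m, so (p_1 + 3·p_2)·x_1 = m.
Demand: x_1*(p_1,p_2,m) = m/(p_1 + 3·p_2), x_2* = 3·m/(p_1 + 3·p_2).
Here 24.6 + 3·13 = 63.6, giving x_1* = 5.8491 and x_2* = 17.5472.
Utility at the optimum: U(5.8491, 17.5472) = 17.5472.

V = 17.5472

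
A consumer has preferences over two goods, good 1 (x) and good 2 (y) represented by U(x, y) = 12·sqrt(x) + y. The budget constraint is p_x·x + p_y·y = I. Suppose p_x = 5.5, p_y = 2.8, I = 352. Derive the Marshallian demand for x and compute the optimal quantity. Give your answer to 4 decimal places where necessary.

Set MRS = p_x/p_y: 6·x^(−1/2) = p_x/p_y.
Solve: √x = 6·p_y/p_x, so x*(p_x,p_y) = (6·p_y/p_x)², and y* = (I − p_x·x*)/p_y.
Plugging in: x* = (6·2.8/5.5)² = 9.3302.

x* = 9.3302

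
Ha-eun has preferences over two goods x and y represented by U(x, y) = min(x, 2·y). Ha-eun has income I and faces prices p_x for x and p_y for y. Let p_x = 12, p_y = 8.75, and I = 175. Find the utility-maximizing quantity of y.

With perfect complements, no substitution: consume in ratio x:y = 2:1.
Budget: p_x·x + p_y·(1/2)·x = I, so (2·p_x + p_y)·x = 2·I.
Demand: x*(p_x,p_y,I) = 2·I/(2·p_x + p_y), y* = I/(2·p_x + p_y).
Here 2·12 + 8.75 = 32.75, giving y* = 5.3435.

y* = 5.3435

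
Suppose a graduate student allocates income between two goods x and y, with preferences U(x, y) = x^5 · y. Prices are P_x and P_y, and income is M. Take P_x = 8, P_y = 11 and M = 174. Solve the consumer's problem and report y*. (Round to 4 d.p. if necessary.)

y* = 2.6364

Demand: x*(P_x,P_y,M) = 5/6·M/P_x and y* = 1/6·M/P_y.
At P_x=8, P_y=11, M=174: y* = 1/6·174/11 = 2.6364.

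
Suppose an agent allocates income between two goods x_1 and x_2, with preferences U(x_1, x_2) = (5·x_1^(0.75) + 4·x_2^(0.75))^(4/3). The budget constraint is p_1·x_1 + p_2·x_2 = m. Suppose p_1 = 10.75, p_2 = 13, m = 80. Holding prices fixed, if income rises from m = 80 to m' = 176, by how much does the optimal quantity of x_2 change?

From the CES first-order condition, (5/4)·(x_2/x_1)^(0.25) = p_1/p_2.
Hence x_2/x_1 = ((4/5)·p_1/p_2)^(1/(0.25)), i.e. raised to the 4 power.
With the ratio pinned down, the budget gives x_1* = m/(p_1 + p_2·(x_2/x_1)) and x_2* = (x_2/x_1)·x_1*.
Numerically x_2/x_1 = 0.191523, so x_1* = 80/(10.75 + 13·0.191523) = 6.0424 and x_2* = 0.191523·6.0424 = 1.1573.
At m' = 176: x_2* = 2.546. Change: 2.546 − 1.1573 = 1.3887.

Δx_2* = 1.3887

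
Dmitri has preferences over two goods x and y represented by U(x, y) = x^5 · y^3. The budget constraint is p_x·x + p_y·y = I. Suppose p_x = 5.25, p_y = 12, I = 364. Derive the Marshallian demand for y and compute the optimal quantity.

Tangency: MRS = (5/3)·y/x = p_x/p_y.
So 5·p_y·y = 3·p_x·x; combined with the budget, a share 0.625 of income goes to x.
Demand: x*(p_x,p_y,I) = 0.625·I/p_x and y* = 0.375·I/p_y.
At p_x=5.25, p_y=12, I=364: y* = 0.375·364/12 = 11.375.

y* = 11.375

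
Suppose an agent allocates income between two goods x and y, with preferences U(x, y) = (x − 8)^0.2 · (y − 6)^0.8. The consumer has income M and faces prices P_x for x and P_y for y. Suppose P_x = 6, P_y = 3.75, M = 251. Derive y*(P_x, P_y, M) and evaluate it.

Discretionary income = 251 − 8·6 − 6·3.75 = 180.5; y* = 6 + 0.8·180.5/3.75 = 44.5067.

y* = 44.5067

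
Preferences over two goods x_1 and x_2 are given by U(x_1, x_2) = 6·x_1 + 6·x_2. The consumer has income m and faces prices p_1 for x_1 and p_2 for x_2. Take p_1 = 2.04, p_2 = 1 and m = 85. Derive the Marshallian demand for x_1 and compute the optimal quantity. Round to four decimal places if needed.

Linear utility — the consumer picks whichever good has higher MU/price: 6/2.04 = 2.9412 vs 6/1 = 6.
x_2 gives more utility per dollar, so spend all income on x_2: x_2* = m/p_2, x_1* = 0.
Numerically: x_1* = 0, x_2* = 85.

x_1* = 0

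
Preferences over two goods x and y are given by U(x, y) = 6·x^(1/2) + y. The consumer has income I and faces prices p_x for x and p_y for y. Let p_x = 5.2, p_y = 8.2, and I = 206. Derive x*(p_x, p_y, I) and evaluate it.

Set MRS = p_x/p_y: 3·x^(−1/2) = p_x/p_y.
Thus x* = (3·p_y/p_x)² — independent of I — with the rest of income spent on y.
Plugging in: x* = (3·8.2/5.2)² = 22.3802.

x* = 22.3802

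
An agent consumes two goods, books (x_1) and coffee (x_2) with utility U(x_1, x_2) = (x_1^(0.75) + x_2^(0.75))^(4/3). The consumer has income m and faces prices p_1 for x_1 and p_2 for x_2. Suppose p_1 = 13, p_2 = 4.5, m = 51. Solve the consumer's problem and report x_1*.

x_1* = 0.1562

Numerically x_2/x_1 = 69.650358, so x_1* = 51/(13 + 4.5·69.650358) = 0.1562.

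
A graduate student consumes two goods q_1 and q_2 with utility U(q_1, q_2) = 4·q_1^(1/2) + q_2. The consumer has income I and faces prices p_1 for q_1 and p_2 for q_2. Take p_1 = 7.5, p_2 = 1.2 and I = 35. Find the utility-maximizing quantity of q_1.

Utility is quasi-linear in q_2; the FOC for q_1 is 2/√q_1 = p_1/p_2.
Thus q_1* = (2·p_2/p_1)² — independent of I — with the rest of income spent on q_2.
Plugging in: q_1* = (2·1.2/7.5)² = 0.1024.

q_1* = 0.1024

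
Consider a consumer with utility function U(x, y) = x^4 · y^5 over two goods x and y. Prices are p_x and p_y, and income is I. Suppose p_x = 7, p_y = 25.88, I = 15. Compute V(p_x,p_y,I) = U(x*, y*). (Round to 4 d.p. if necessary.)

V = 0.0028

Tangency: MRS = (4/5)·y/x = p_x/p_y.
So 4·p_y·y = 5·p_x·x; combined with the budget, a share 4/9 of income goes to x.
Demand: x*(p_x,p_y,I) = 4/9·I/p_x and y* = 5/9·I/p_y.
At p_x=7, p_y=25.88, I=15: x* = 4/9·15/7 = 0.9524, y* = 0.322.
Utility at the optimum: U(0.9524, 0.322) = 0.0028.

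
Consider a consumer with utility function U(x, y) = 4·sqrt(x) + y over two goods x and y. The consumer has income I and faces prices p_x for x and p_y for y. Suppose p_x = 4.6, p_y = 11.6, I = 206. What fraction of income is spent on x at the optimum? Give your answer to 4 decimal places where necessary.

share on x = 0.568

Set MRS = p_x/p_y: 2·x^(−1/2) = p_x/p_y.
Solve: √x = 2·p_y/p_x, so x*(p_x,p_y) = (2·p_y/p_x)², and y* = (I − p_x·x*)/p_y.
Plugging in: x* = (2·11.6/4.6)² = 25.4367, y* = 7.6717.
Expenditure on x: 4.6·25.4367 = 117.0087; share = 0.568.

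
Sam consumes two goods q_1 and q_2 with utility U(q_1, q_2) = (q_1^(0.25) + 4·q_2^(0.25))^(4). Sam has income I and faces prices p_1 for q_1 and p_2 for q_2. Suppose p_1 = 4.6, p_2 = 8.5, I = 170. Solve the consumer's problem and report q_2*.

MRS = MU_q_1/MU_q_2 = (1/4)·(q_2/q_1)^(0.75). Set equal to p_1/p_2.
Hence q_2/q_1 = (4·p_1/p_2)^(1/(0.75)), i.e. raised to the 4/3 power.
Substitute q_2 = (q_2/q_1)·q_1 into the budget: q_1* = I/(p_1 + p_2·(q_2/q_1)).
Numerically q_2/q_1 = 2.800261, so q_1* = 170/(4.6 + 8.5·2.800261) = 5.9854 and q_2* = 2.800261·5.9854 = 16.7608.

q_2* = 16.7608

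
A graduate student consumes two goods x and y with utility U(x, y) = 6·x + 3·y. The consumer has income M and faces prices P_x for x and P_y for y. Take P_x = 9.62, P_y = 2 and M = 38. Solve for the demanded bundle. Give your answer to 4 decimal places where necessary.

Perfect substitutes: compare marginal utility per dollar. 6/P_x vs 3/P_y → 0.6237 vs 1.5.
y gives more utility per dollar, so spend all income on y: y* = M/P_y, x* = 0.
Numerically: x* = 0, y* = 19.

x* = 0, y* = 19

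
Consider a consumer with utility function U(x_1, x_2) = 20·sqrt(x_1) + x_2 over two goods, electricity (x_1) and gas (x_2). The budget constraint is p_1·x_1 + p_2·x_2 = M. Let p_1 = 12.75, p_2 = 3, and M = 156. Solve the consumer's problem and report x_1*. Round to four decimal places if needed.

MU_x_1 = 10/√x_1, MU_x_2 = 1. Tangency: 10/√x_1 = p_1/p_2.
Thus x_1* = (10·p_2/p_1)² — independent of M — with the rest of income spent on x_2.
Plugging in: x_1* = (10·3/12.75)² = 5.5363.

x_1* = 5.5363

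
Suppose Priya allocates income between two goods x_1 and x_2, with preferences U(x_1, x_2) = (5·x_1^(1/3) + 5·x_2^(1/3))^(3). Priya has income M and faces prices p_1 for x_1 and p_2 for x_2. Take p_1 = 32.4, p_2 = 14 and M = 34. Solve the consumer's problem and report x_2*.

x_2* = 1.4653

From the CES first-order condition, (x_2/x_1)^(2/3) = p_1/p_2.
Solve for the ratio: x_2/x_1 = [p_1/p_2]^(1.5).
Substitute x_2 = (x_2/x_1)·x_1 into the budget: x_1* = M/(p_1 + p_2·(x_2/x_1)).
Numerically x_2/x_1 = 3.520671, so x_1* = 34/(32.4 + 14·3.520671) = 0.4162 and x_2* = 3.520671·0.4162 = 1.4653.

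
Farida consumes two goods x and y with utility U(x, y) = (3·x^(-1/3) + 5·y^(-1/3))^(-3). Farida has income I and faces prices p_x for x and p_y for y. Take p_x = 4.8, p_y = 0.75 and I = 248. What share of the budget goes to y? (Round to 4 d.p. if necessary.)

MRS = MU_x/MU_y = (3/5)·(y/x)^(4/3). Set equal to p_x/p_y.
Solve for the ratio: y/x = [(5/3)·p_x/p_y]^(0.75).
Substitute y = (y/x)·x into the budget: x* = I/(p_x + p_y·(y/x)).
Numerically y/x = 5.902304, so x* = 248/(4.8 + 0.75·5.902304) = 26.8784 and y* = 5.902304·26.8784 = 158.6447.
Expenditure on y: 0.75·158.6447 = 118.9835; share = 0.4798.

share on y = 0.4798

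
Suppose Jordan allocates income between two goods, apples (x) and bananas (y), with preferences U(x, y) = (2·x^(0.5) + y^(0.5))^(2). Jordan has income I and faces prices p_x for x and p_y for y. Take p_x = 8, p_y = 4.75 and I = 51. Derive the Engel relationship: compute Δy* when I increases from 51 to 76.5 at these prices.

Δy* = 1.5906

MU_x ∝ 2·x^(-0.5), MU_y ∝ y^(-0.5), so MRS = 2·(y/x)^(0.5) = p_x/p_y.
Hence y/x = ((1/2)·p_x/p_y)^(1/(0.5)), i.e. raised to the 2 power.
Substitute y = (y/x)·x into the budget: x* = I/(p_x + p_y·(y/x)).
Numerically y/x = 0.709141, so x* = 51/(8 + 4.75·0.709141) = 4.4861 and y* = 0.709141·4.4861 = 3.1813.
At I' = 76.5: y* = 4.7719. Change: 4.7719 − 3.1813 = 1.5906.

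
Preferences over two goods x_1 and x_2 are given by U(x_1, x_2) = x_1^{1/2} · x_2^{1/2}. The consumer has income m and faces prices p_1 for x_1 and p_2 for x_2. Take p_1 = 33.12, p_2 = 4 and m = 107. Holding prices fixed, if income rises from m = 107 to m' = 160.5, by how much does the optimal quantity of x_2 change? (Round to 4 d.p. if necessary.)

MU_x_1/MU_x_2 = (0.5·x_2)/(0.5·x_1); tangency sets this equal to p_1/p_2.
So 0.5·p_2·x_2 = 0.5·p_1·x_1; combined with the budget, a share 0.5 of income goes to x_1.
Demand: x_1*(p_1,p_2,m) = 0.5·m/p_1 and x_2* = 0.5·m/p_2.
At p_1=33.12, p_2=4, m=107: x_2* = 0.5·107/4 = 13.375.
At m' = 160.5: x_2* = 20.0625. Change: 20.0625 − 13.375 = 6.6875.

Δx_2* = 6.6875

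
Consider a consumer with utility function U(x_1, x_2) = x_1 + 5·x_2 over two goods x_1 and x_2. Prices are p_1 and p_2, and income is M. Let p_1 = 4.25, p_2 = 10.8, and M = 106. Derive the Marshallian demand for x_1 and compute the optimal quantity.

x_1* = 0

Numerically: x_1* = 0, x_2* = 9.8148.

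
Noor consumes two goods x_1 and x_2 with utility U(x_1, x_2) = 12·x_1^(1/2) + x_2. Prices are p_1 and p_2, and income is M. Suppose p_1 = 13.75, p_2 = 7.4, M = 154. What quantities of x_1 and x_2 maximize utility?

x_1* = 10.427, x_2* = 1.4363

Set MRS = p_1/p_2: 6·x_1^(−1/2) = p_1/p_2.
Thus x_1* = (6·p_2/p_1)² — independent of M — with the rest of income spent on x_2.
Plugging in: x_1* = (6·7.4/13.75)² = 10.427, x_2* = 1.4363.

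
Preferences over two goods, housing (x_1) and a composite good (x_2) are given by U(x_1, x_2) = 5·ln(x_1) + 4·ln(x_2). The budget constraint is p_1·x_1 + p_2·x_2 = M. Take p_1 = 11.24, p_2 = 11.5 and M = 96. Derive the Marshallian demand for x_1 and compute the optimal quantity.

x_1* = 4.745

Tangency: MRS = (5/4)·x_2/x_1 = p_1/p_2.
Rearranging, p_2·x_2 = (4/5)·p_1·x_1. Substituting into the budget gives p_1·x_1·(1 + (4/5)) = M.
Demand: x_1*(p_1,p_2,M) = 5/9·M/p_1 and x_2* = 4/9·M/p_2.
At p_1=11.24, p_2=11.5, M=96: x_1* = 5/9·96/11.24 = 4.745.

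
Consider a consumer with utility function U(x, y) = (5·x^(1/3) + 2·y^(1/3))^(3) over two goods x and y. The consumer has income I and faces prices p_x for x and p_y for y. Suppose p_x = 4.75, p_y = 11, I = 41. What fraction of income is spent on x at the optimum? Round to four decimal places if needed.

share on x = 0.8575

MRS = MU_x/MU_y = (5/2)·(y/x)^(2/3). Set equal to p_x/p_y.
Hence y/x = ((2/5)·p_x/p_y)^(1/(2/3)), i.e. raised to the 1.5 power.
Substitute y = (y/x)·x into the budget: x* = I/(p_x + p_y·(y/x)).
Numerically y/x = 0.071786, so x* = 41/(4.75 + 11·0.071786) = 7.4012 and y* = 0.071786·7.4012 = 0.5313.
Expenditure on x: 4.75·7.4012 = 35.1557; share = 0.8575.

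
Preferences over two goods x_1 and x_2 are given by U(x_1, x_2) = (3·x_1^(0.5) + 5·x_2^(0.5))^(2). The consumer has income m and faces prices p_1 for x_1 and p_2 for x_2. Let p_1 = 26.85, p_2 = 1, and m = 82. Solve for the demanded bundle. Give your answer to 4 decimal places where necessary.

Numerically x_2/x_1 = 2002.5625, so x_1* = 82/(26.85 + 1·2002.5625) = 0.0404 and x_2* = 2002.5625·0.0404 = 80.9151.

x_1* = 0.0404, x_2* = 80.9151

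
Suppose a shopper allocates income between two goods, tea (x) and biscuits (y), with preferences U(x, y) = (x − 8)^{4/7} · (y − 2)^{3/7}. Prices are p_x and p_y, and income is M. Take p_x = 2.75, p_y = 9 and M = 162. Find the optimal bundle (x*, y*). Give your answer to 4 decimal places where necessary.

x* = 33.3506, y* = 7.8095

This is Cobb-Douglas in (x−8, y−2): tangency gives 4/7·p_y·(y−2) = 3/7·p_x·(x−8).
After buying the subsistence bundle (8, 2), a share 4/7 of the remaining income goes to x: x* = 8 + 4/7·(M − 8p_x − 2p_y)/p_x.
Discretionary income = 162 − 8·2.75 − 2·9 = 122; x* = 8 + 4/7·122/2.75 = 33.3506; y* = 2 + 3/7·122/9 = 7.8095.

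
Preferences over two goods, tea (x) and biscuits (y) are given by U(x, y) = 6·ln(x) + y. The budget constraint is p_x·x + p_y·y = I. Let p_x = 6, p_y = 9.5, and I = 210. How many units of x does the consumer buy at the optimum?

MU_x = 6/x, MU_y = 1. Tangency: 6/x = p_x/p_y.
So x*(p_x,p_y) = 6·p_y/p_x, independent of income; and y* = (I − 6·p_y)/p_y.
At the given prices: x* = 6·9.5/6 = 9.5.

x* = 9.5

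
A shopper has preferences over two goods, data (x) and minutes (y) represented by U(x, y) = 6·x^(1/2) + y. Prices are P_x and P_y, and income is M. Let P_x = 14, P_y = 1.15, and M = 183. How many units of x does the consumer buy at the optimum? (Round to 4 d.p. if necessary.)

x* = 0.0607

Thus x* = (3·P_y/P_x)² — independent of M — with the rest of income spent on y.
Plugging in: x* = (3·1.15/14)² = 0.0607.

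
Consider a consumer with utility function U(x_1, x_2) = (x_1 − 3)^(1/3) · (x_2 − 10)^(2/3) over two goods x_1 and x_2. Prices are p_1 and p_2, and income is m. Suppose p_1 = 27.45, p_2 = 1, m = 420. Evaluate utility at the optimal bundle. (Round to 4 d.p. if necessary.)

Let x_1' = x_1−3, x_2' = x_2−10. MRS = (1/2)·x_2'/x_1' = p_1/p_2.
Substituting into the budget: x_1* = 3 + 1/3·(m − 3·p_1 − 10·p_2)/p_1, and x_2* = 10 + 2/3·(…)/p_2.
Discretionary income = 420 − 3·27.45 − 10·1 = 327.65; x_1* = 3 + 1/3·327.65/27.45 = 6.9787; x_2* = 10 + 2/3·327.65/1 = 228.4333.
Utility at the optimum: U(6.9787, 228.4333) = 57.4727.

V = 57.4727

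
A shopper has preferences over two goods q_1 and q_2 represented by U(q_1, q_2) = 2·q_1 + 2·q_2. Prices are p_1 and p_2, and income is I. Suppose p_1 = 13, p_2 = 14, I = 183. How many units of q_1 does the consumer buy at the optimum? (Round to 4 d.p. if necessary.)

Linear utility — the consumer picks whichever good has higher MU/price: 2/13 = 0.1538 vs 2/14 = 0.1429.
q_1 gives more utility per dollar, so spend all income on q_1: q_1* = I/p_1, q_2* = 0.
Numerically: q_1* = 14.0769, q_2* = 0.

q_1* = 14.0769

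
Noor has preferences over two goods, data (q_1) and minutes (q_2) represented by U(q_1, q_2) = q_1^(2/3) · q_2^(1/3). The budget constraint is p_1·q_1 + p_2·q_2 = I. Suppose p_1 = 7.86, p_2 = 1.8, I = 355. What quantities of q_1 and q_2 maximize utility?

q_1* = 30.1103, q_2* = 65.7407

The MRS is 2·q_2/q_1. Set MRS = p_1/p_2.
Rearranging, p_2·q_2 = (1/2)·p_1·q_1. Substituting into the budget gives p_1·q_1·(1 + (1/2)) = I.
Demand: q_1*(p_1,p_2,I) = 2/3·I/p_1 and q_2* = 1/3·I/p_2.
At p_1=7.86, p_2=1.8, I=355: q_1* = 2/3·355/7.86 = 30.1103, q_2* = 65.7407.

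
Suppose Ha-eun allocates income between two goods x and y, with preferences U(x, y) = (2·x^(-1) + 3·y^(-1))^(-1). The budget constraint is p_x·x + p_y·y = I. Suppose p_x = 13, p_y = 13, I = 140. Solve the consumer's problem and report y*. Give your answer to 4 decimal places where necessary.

y* = 5.9286

From the CES first-order condition, (2/3)·(y/x)^(2) = p_x/p_y.
Hence y/x = ((3/2)·p_x/p_y)^(1/(2)), i.e. raised to the 0.5 power.
With the ratio pinned down, the budget gives x* = I/(p_x + p_y·(y/x)) and y* = (y/x)·x*.
Numerically y/x = 1.224745, so x* = 140/(13 + 13·1.224745) = 4.8407 and y* = 1.224745·4.8407 = 5.9286.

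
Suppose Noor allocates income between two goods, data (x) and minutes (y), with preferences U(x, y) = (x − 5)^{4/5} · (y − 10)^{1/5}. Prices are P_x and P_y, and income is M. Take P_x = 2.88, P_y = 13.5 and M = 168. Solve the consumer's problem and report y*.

y* = 10.2756

Let x' = x−5, y' = y−10. MRS = 4·y'/x' = P_x/P_y.
After buying the subsistence bundle (5, 10), a share 0.8 of the remaining income goes to x: x* = 5 + 0.8·(M − 5P_x − 10P_y)/P_x.
Discretionary income = 168 − 5·2.88 − 10·13.5 = 18.6; y* = 10 + 0.2·18.6/13.5 = 10.2756.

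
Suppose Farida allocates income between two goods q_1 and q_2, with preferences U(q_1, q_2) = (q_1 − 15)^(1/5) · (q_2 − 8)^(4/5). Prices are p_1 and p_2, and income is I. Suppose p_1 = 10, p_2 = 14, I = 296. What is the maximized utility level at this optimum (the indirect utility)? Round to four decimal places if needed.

V = 1.5749

Let q_1' = q_1−15, q_2' = q_2−8. MRS = (1/4)·q_2'/q_1' = p_1/p_2.
Substituting into the budget: q_1* = 15 + 0.2·(I − 15·p_1 − 8·p_2)/p_1, and q_2* = 8 + 0.8·(…)/p_2.
Discretionary income = 296 − 15·10 − 8·14 = 34; q_1* = 15 + 0.2·34/10 = 15.68; q_2* = 8 + 0.8·34/14 = 9.9429.
Utility at the optimum: U(15.68, 9.9429) = 1.5749.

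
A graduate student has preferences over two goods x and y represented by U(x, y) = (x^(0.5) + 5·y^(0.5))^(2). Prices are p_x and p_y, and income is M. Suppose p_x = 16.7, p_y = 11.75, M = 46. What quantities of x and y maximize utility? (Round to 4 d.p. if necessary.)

From the CES first-order condition, (1/5)·(y/x)^(0.5) = p_x/p_y.
Solve for the ratio: y/x = [5·p_x/p_y]^(2).
With the ratio pinned down, the budget gives x* = M/(p_x + p_y·(y/x)) and y* = (y/x)·x*.
Numerically y/x = 50.500679, so x* = 46/(16.7 + 11.75·50.500679) = 0.0754 and y* = 50.500679·0.0754 = 3.8077.

x* = 0.0754, y* = 3.8077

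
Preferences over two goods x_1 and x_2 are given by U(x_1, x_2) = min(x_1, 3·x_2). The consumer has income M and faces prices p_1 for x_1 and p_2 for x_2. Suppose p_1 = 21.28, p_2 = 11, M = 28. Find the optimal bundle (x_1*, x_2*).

x_1* = 1.1224, x_2* = 0.3741

Demand: x_1*(p_1,p_2,M) = 3·M/(3·p_1 + p_2), x_2* = M/(3·p_1 + p_2).
Here 3·21.28 + 11 = 74.84, giving x_1* = 1.1224 and x_2* = 0.3741.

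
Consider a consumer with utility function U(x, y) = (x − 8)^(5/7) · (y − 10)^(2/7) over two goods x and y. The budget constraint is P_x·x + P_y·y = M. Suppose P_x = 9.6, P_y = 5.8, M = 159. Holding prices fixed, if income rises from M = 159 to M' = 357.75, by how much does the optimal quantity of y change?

After buying the subsistence bundle (8, 10), a share 5/7 of the remaining income goes to x: x* = 8 + 5/7·(M − 8P_x − 10P_y)/P_x.
Discretionary income = 159 − 8·9.6 − 10·5.8 = 24.2; y* = 10 + 2/7·24.2/5.8 = 11.1921.
At M' = 357.75: y* = 20.9828. Change: 20.9828 − 11.1921 = 9.7906.

Δy* = 9.7906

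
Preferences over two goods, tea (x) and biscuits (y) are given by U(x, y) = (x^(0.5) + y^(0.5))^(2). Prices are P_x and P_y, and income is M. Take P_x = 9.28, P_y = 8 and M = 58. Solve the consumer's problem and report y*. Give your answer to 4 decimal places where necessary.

MU_x ∝ x^(-0.5), MU_y ∝ y^(-0.5), so MRS = (y/x)^(0.5) = P_x/P_y.
Hence y/x = (P_x/P_y)^(1/(0.5)), i.e. raised to the 2 power.
With the ratio pinned down, the budget gives x* = M/(P_x + P_y·(y/x)) and y* = (y/x)·x*.
Numerically y/x = 1.3456, so x* = 58/(9.28 + 8·1.3456) = 2.8935 and y* = 1.3456·2.8935 = 3.8935.

y* = 3.8935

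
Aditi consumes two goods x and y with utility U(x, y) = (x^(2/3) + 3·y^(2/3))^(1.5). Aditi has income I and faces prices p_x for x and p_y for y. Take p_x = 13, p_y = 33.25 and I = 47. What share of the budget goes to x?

share on x = 0.195

MU_x ∝ x^(-1/3), MU_y ∝ 3·y^(-1/3), so MRS = (1/3)·(y/x)^(1/3) = p_x/p_y.
Hence y/x = (3·p_x/p_y)^(1/(1/3)), i.e. raised to the 3 power.
With the ratio pinned down, the budget gives x* = I/(p_x + p_y·(y/x)) and y* = (y/x)·x*.
Numerically y/x = 1.613685, so x* = 47/(13 + 33.25·1.613685) = 0.7051 and y* = 1.613685·0.7051 = 1.1378.
Expenditure on x: 13·0.7051 = 9.1666; share = 0.195.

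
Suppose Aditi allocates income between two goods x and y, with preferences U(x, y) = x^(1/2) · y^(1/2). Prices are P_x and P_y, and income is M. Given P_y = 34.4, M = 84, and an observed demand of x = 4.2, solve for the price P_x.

P_x = 10

The MRS is y/x. Set MRS = P_x/P_y.
So 0.5·P_y·y = 0.5·P_x·x; combined with the budget, a share 0.5 of income goes to x.
Demand: x*(P_x,P_y,M) = 0.5·M/P_x and y* = 0.5·M/P_y.
Set x* = 4.2 in the demand function and solve for P_x: P_x = 10.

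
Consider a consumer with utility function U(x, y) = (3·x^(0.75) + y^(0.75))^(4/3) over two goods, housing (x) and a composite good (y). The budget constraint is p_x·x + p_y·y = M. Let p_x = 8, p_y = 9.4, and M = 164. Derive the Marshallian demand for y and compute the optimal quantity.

y* = 0.1318

From the CES first-order condition, 3·(y/x)^(0.25) = p_x/p_y.
Solve for the ratio: y/x = [(1/3)·p_x/p_y]^(4).
Substitute y = (y/x)·x into the budget: x* = M/(p_x + p_y·(y/x)).
Numerically y/x = 0.006477, so x* = 164/(8 + 9.4·0.006477) = 20.3452 and y* = 0.006477·20.3452 = 0.1318.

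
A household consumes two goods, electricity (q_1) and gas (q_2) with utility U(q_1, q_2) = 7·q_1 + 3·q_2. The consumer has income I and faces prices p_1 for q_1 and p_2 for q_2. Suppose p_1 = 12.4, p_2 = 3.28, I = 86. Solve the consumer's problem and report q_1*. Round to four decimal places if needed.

Perfect substitutes: compare marginal utility per dollar. 7/p_1 vs 3/p_2 → 0.5645 vs 0.9146.
q_2 gives more utility per dollar, so spend all income on q_2: q_2* = I/p_2, q_1* = 0.
Numerically: q_1* = 0, q_2* = 26.2195.

q_1* = 0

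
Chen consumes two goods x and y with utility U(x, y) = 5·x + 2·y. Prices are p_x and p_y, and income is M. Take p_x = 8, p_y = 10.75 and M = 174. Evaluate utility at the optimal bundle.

V = 108.75

Perfect substitutes: compare marginal utility per dollar. 5/p_x vs 2/p_y → 0.625 vs 0.186.
x gives more utility per dollar, so spend all income on x: x* = M/p_x, y* = 0.
Numerically: x* = 21.75, y* = 0.
Utility at the optimum: U(21.75, 0) = 108.75.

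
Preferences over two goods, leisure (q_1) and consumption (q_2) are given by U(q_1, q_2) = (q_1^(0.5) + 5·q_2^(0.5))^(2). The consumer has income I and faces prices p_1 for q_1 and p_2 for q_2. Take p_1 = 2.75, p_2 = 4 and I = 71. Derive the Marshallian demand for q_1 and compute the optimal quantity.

With the ratio pinned down, the budget gives q_1* = I/(p_1 + p_2·(q_2/q_1)) and q_2* = (q_2/q_1)·q_1*.
Numerically q_2/q_1 = 11.816406, so q_1* = 71/(2.75 + 4·11.816406) = 1.4196.

q_1* = 1.4196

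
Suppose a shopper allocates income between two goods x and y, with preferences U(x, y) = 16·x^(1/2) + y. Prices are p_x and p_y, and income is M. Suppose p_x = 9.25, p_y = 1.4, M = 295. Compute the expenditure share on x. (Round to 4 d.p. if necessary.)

MU_x = 8/√x, MU_y = 1. Tangency: 8/√x = p_x/p_y.
Thus x* = (8·p_y/p_x)² — independent of M — with the rest of income spent on y.
Plugging in: x* = (8·1.4/9.25)² = 1.4661, y* = 201.0278.
Expenditure on x: 9.25·1.4661 = 13.5611; share = 0.046.

share on x = 0.046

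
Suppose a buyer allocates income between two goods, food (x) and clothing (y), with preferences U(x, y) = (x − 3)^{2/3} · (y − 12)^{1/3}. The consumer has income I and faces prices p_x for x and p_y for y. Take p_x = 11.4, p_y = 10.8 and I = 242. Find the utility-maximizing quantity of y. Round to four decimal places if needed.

y* = 14.4136

MRS = 2·(y−12)/(x−3). Tangency with p_x/p_y gives y−12 = (1/2)·(p_x/p_y)·(x−3).
Substituting into the budget: x* = 3 + 2/3·(I − 3·p_x − 12·p_y)/p_x, and y* = 12 + 1/3·(…)/p_y.
Discretionary income = 242 − 3·11.4 − 12·10.8 = 78.2; y* = 12 + 1/3·78.2/10.8 = 14.4136.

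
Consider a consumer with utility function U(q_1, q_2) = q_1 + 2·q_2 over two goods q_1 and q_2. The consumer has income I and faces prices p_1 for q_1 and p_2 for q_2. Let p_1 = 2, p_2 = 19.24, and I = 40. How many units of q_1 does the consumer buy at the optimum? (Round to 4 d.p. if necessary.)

q_1* = 20

Perfect substitutes: compare marginal utility per dollar. 1/p_1 vs 2/p_2 → 0.5 vs 0.104.
q_1 gives more utility per dollar, so spend all income on q_1: q_1* = I/p_1, q_2* = 0.
Numerically: q_1* = 20, q_2* = 0.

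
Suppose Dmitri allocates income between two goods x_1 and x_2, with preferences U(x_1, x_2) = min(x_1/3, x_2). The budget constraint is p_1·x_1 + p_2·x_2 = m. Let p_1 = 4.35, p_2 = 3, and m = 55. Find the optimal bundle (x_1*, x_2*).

x_1* = 10.2804, x_2* = 3.4268

With perfect complements, no substitution: consume in ratio x_1:x_2 = 3:1.
Budget: p_1·x_1 + p_2·(1/3)·x_1 = m, so (3·p_1 + p_2)·x_1 = 3·m.
Demand: x_1*(p_1,p_2,m) = 3·m/(3·p_1 + p_2), x_2* = m/(3·p_1 + p_2).
Here 3·4.35 + 3 = 16.05, giving x_1* = 10.2804 and x_2* = 3.4268.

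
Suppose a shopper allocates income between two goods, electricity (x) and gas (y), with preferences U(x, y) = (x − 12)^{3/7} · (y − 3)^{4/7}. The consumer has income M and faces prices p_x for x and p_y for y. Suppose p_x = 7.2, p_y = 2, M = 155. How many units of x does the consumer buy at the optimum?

After buying the subsistence bundle (12, 3), a share 3/7 of the remaining income goes to x: x* = 12 + 3/7·(M − 12p_x − 3p_y)/p_x.
Discretionary income = 155 − 12·7.2 − 3·2 = 62.6; x* = 12 + 3/7·62.6/7.2 = 15.7262.

x* = 15.7262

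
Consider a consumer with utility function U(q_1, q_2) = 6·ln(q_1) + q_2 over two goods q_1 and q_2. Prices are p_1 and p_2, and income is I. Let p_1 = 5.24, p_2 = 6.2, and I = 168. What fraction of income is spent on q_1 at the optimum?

share on q_1 = 0.2214

MU_q_1 = 6/q_1, MU_q_2 = 1. Tangency: 6/q_1 = p_1/p_2.
So q_1*(p_1,p_2) = 6·p_2/p_1, independent of income; and q_2* = (I − 6·p_2)/p_2.
At the given prices: q_1* = 6·6.2/5.24 = 7.0992, and q_2* = 21.0968.
Expenditure on q_1: 5.24·7.0992 = 37.2; share = 0.2214.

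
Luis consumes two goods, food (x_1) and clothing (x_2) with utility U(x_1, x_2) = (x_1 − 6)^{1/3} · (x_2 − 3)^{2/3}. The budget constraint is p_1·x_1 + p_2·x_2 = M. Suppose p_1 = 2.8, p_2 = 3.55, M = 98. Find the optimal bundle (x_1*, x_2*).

MRS = (1/2)·(x_2−3)/(x_1−6). Tangency with p_1/p_2 gives x_2−3 = 2·(p_1/p_2)·(x_1−6).
After buying the subsistence bundle (6, 3), a share 1/3 of the remaining income goes to x_1: x_1* = 6 + 1/3·(M − 6p_1 − 3p_2)/p_1.
Discretionary income = 98 − 6·2.8 − 3·3.55 = 70.55; x_1* = 6 + 1/3·70.55/2.8 = 14.3988; x_2* = 3 + 2/3·70.55/3.55 = 16.2488.

x_1* = 14.3988, x_2* = 16.2488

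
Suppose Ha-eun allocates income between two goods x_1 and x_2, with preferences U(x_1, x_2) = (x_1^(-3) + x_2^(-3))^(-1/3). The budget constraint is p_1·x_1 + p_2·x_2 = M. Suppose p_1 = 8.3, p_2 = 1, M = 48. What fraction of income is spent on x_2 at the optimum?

Substitute x_2 = (x_2/x_1)·x_1 into the budget: x_1* = M/(p_1 + p_2·(x_2/x_1)).
Numerically x_2/x_1 = 1.697343, so x_1* = 48/(8.3 + 1·1.697343) = 4.8013 and x_2* = 1.697343·4.8013 = 8.1494.
Expenditure on x_2: 1·8.1494 = 8.1494; share = 0.1698.

share on x_2 = 0.1698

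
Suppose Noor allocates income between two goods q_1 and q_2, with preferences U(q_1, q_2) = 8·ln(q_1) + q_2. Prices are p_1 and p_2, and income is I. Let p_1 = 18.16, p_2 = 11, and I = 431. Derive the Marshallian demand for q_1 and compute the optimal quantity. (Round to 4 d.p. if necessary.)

q_1* = 4.8458

MU_q_1 = 8/q_1, MU_q_2 = 1. Tangency: 8/q_1 = p_1/p_2.
So q_1*(p_1,p_2) = 8·p_2/p_1, independent of income; and q_2* = (I − 8·p_2)/p_2.
At the given prices: q_1* = 8·11/18.16 = 4.8458.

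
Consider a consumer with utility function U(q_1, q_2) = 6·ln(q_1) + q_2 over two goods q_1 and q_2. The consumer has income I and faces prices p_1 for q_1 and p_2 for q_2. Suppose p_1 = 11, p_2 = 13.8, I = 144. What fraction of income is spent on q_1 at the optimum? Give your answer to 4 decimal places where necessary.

MU_q_1 = 6/q_1, MU_q_2 = 1. Tangency: 6/q_1 = p_1/p_2.
So q_1*(p_1,p_2) = 6·p_2/p_1, independent of income; and q_2* = (I − 6·p_2)/p_2.
At the given prices: q_1* = 6·13.8/11 = 7.5273, and q_2* = 4.4348.
Expenditure on q_1: 11·7.5273 = 82.8; share = 0.575.

share on q_1 = 0.575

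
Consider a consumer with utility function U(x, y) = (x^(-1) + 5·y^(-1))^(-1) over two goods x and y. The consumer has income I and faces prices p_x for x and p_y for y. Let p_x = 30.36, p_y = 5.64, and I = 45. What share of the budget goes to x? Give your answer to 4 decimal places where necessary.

Numerically y/x = 5.187957, so x* = 45/(30.36 + 5.64·5.187957) = 0.7548 and y* = 5.187957·0.7548 = 3.9158.
Expenditure on x: 30.36·0.7548 = 22.9151; share = 0.5092.

share on x = 0.5092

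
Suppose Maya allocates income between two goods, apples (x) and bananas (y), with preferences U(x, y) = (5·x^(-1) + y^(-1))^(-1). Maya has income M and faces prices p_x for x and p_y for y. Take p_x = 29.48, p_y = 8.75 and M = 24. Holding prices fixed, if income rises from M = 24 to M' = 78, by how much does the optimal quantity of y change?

Δy* = 1.2091

From the CES first-order condition, 5·(y/x)^(2) = p_x/p_y.
Hence y/x = ((1/5)·p_x/p_y)^(1/(2)), i.e. raised to the 0.5 power.
With the ratio pinned down, the budget gives x* = M/(p_x + p_y·(y/x)) and y* = (y/x)·x*.
Numerically y/x = 0.820871, so x* = 24/(29.48 + 8.75·0.820871) = 0.6546 and y* = 0.820871·0.6546 = 0.5374.
At M' = 78: y* = 1.7464. Change: 1.7464 − 0.5374 = 1.2091.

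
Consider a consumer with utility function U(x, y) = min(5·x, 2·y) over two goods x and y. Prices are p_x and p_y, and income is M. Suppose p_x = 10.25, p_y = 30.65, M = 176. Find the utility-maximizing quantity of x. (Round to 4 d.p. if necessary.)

Leontief preferences: the optimum is at the kink where x/2 = y/5, i.e. y = (5/2)·x.
Budget: p_x·x + p_y·(5/2)·x = M, so (2·p_x + 5·p_y)·x = 2·M.
Demand: x*(p_x,p_y,M) = 2·M/(2·p_x + 5·p_y), y* = 5·M/(2·p_x + 5·p_y).
Here 2·10.25 + 5·30.65 = 173.75, giving x* = 2.0259.

x* = 2.0259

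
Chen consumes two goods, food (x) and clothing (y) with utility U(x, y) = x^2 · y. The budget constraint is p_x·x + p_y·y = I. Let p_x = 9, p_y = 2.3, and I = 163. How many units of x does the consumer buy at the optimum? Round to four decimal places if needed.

x* = 12.0741

MU_x/MU_y = (2·y)/(x); tangency sets this equal to p_x/p_y.
Rearranging, p_y·y = (1/2)·p_x·x. Substituting into the budget gives p_x·x·(1 + (1/2)) = I.
Demand: x*(p_x,p_y,I) = 2/3·I/p_x and y* = 1/3·I/p_y.
At p_x=9, p_y=2.3, I=163: x* = 2/3·163/9 = 12.0741.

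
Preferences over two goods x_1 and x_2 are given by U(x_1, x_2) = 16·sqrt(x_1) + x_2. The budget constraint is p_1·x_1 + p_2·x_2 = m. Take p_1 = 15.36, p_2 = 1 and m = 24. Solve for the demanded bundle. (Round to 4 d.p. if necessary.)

Set MRS = p_1/p_2: 8·x_1^(−1/2) = p_1/p_2.
Solve: √x_1 = 8·p_2/p_1, so x_1*(p_1,p_2) = (8·p_2/p_1)², and x_2* = (m − p_1·x_1*)/p_2.
Plugging in: x_1* = (8·1/15.36)² = 0.2713, x_2* = 19.8333.

x_1* = 0.2713, x_2* = 19.8333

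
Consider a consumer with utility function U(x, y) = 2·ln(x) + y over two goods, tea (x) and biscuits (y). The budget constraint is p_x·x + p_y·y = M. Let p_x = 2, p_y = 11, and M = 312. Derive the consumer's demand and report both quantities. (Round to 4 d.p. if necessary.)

Set MRS = p_x/p_y: (2/x)/1 = p_x/p_y.
So x*(p_x,p_y) = 2·p_y/p_x, independent of income; and y* = (M − 2·p_y)/p_y.
At the given prices: x* = 2·11/2 = 11, and y* = 26.3636.

x* = 11, y* = 26.3636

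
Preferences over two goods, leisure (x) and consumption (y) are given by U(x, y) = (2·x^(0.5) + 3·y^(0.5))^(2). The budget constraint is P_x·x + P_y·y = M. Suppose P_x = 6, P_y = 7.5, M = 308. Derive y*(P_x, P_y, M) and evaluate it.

MU_x ∝ 2·x^(-0.5), MU_y ∝ 3·y^(-0.5), so MRS = (2/3)·(y/x)^(0.5) = P_x/P_y.
Hence y/x = ((3/2)·P_x/P_y)^(1/(0.5)), i.e. raised to the 2 power.
Substitute y = (y/x)·x into the budget: x* = M/(P_x + P_y·(y/x)).
Numerically y/x = 1.44, so x* = 308/(6 + 7.5·1.44) = 18.3333 and y* = 1.44·18.3333 = 26.4.

y* = 26.4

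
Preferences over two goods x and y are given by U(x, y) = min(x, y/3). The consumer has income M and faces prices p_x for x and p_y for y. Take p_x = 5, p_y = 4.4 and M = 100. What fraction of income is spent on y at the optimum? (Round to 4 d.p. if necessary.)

share on y = 0.7253

Here 5 + 3·4.4 = 18.2, giving x* = 5.4945 and y* = 16.4835.
Expenditure on y: 4.4·16.4835 = 72.5275; share = 0.7253.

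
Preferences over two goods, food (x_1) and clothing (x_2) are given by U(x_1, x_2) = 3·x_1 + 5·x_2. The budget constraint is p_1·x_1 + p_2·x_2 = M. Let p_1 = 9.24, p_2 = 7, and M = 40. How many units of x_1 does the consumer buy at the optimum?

x_1* = 0

x_2 gives more utility per dollar, so spend all income on x_2: x_2* = M/p_2, x_1* = 0.
Numerically: x_1* = 0, x_2* = 5.7143.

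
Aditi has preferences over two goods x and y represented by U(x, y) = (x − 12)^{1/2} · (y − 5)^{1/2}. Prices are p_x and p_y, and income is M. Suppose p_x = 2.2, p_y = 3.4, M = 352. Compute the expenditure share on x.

share on x = 0.5134

Let x' = x−12, y' = y−5. MRS = y'/x' = p_x/p_y.
After buying the subsistence bundle (12, 5), a share 0.5 of the remaining income goes to x: x* = 12 + 0.5·(M − 12p_x − 5p_y)/p_x.
Discretionary income = 352 − 12·2.2 − 5·3.4 = 308.6; x* = 12 + 0.5·308.6/2.2 = 82.1364; y* = 5 + 0.5·308.6/3.4 = 50.3824.
Expenditure on x: 2.2·82.1364 = 180.7; share = 0.5134.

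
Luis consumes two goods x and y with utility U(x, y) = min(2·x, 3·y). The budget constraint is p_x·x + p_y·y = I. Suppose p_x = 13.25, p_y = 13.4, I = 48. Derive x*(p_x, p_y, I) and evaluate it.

With perfect complements, no substitution: consume in ratio x:y = 3:2.
Budget: p_x·x + p_y·(2/3)·x = I, so (3·p_x + 2·p_y)·x = 3·I.
Demand: x*(p_x,p_y,I) = 3·I/(3·p_x + 2·p_y), y* = 2·I/(3·p_x + 2·p_y).
Here 3·13.25 + 2·13.4 = 66.55, giving x* = 2.1638.

x* = 2.1638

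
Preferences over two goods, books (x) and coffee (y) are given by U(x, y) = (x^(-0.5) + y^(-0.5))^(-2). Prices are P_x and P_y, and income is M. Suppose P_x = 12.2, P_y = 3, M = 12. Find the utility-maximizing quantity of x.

Substitute y = (y/x)·x into the budget: x* = M/(P_x + P_y·(y/x)).
Numerically y/x = 2.547763, so x* = 12/(12.2 + 3·2.547763) = 0.6047.

x* = 0.6047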